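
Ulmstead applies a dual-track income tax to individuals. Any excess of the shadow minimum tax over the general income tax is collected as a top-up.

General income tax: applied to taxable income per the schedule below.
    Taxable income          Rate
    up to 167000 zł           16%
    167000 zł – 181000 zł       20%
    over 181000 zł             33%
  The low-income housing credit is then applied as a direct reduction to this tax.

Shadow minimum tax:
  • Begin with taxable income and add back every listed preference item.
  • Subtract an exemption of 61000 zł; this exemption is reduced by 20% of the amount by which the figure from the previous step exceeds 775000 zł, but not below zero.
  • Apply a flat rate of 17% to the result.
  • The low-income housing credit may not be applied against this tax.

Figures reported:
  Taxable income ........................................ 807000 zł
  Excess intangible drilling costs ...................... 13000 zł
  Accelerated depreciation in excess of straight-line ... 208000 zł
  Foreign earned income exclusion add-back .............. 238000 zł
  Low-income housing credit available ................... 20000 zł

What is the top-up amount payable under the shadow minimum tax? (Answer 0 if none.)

0 zł

General income tax:
  167000 zł × 16% = 26720 zł
  14000 zł × 20% = 2800 zł
  626000 zł × 33% = 206580 zł
  → 236100 zł
  Less low-income housing credit 20000 zł → 216100 zł

Shadow minimum tax:
  Adjusted income: 807000 zł + 13000 zł + 208000 zł + 238000 zł = 1266000 zł
  Exemption: 20% × (1266000 zł − 775000 zł) = 98200 zł ≥ 61000 zł, so the exemption is fully phased out
  Base: 1266000 zł − 0 zł = 1266000 zł
  1266000 zł × 17% = 215220 zł

215220 zł ≤ 216100 zł, so no add-on is due.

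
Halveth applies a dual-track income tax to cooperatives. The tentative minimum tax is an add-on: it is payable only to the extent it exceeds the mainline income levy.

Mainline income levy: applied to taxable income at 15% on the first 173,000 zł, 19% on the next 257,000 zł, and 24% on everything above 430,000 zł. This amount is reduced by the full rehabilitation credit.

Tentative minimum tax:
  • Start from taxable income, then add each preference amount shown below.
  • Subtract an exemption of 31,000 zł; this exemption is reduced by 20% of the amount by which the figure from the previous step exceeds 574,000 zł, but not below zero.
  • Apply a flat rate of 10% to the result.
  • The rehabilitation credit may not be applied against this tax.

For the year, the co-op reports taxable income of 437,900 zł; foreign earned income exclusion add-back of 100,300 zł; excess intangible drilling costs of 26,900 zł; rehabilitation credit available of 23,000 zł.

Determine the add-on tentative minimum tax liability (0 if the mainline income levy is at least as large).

Mainline income levy:
  173,000 zł × 15% = 25,950 zł
  257,000 zł × 19% = 48,830 zł
  7,900 zł × 24% = 1,896 zł
  → 76,676 zł
  Less rehabilitation credit 23,000 zł → 53,676 zł

Tentative minimum tax:
  Adjusted income: 437,900 zł + 100,300 zł + 26,900 zł = 565,100 zł
  Exemption: 565,100 zł ≤ 574,000 zł, so full 31,000 zł applies
  Base: 565,100 zł − 31,000 zł = 534,100 zł
  534,100 zł × 10% = 53,410 zł

53,410 zł ≤ 53,676 zł, so no add-on is due.

0 zł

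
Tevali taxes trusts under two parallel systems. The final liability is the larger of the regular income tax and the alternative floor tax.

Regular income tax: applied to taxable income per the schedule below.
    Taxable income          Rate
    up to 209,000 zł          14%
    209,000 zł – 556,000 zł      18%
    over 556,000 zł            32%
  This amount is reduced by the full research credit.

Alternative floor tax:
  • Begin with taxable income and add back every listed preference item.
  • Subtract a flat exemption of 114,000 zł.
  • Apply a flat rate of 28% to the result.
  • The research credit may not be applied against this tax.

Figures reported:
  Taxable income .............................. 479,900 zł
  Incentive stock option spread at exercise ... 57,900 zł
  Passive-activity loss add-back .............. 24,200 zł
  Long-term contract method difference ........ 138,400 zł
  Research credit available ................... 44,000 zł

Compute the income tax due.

164,192 zł

Regular income tax:
  209,000 zł × 14% = 29,260 zł
  270,900 zł × 18% = 48,762 zł
  → 78,022 zł
  Less research credit 44,000 zł → 34,022 zł

Alternative floor tax:
  Adjusted income: 479,900 zł + 57,900 zł + 24,200 zł + 138,400 zł = 700,400 zł
  Less exemption 114,000 zł → base 586,400 zł
  586,400 zł × 28% = 164,192 zł

164,192 zł > 34,022 zł, so the alternative floor tax is the binding amount.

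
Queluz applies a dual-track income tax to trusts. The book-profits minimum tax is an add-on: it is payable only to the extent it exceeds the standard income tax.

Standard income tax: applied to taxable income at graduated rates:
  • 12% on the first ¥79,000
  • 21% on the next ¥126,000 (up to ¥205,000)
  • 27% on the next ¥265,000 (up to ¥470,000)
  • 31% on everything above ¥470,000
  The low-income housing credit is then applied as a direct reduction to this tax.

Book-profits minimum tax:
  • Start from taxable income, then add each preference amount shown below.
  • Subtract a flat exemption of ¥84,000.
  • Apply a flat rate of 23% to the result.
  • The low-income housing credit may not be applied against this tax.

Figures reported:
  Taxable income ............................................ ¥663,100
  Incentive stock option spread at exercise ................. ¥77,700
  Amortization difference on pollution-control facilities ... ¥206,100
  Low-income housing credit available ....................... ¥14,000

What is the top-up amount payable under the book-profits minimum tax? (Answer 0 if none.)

¥45,116

Book-profits minimum tax:
  Adjusted income: ¥663,100 + ¥77,700 + ¥206,100 = ¥946,900
  Less exemption ¥84,000 → base ¥862,900
  ¥862,900 × 23% = ¥198,467

Standard income tax:
  ¥79,000 × 12% = ¥9,480
  ¥126,000 × 21% = ¥26,460
  ¥265,000 × 27% = ¥71,550
  ¥193,100 × 31% = ¥59,861
  → ¥167,351
  Less low-income housing credit ¥14,000 → ¥153,351

Excess of book-profits minimum tax over standard income tax: ¥198,467 − ¥153,351 = ¥45,116.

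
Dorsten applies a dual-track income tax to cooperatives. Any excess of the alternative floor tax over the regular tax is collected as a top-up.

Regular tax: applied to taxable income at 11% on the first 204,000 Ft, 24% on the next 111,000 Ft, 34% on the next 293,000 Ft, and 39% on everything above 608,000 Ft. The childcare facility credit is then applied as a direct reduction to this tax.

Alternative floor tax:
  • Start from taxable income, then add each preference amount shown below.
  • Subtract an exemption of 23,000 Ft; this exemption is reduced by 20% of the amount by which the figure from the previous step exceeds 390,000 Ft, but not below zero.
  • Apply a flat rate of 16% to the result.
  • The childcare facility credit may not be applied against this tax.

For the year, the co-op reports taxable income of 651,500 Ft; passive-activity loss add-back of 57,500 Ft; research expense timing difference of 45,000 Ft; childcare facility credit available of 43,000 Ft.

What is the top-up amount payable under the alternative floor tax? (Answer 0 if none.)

Regular tax:
  204,000 Ft × 11% = 22,440 Ft
  111,000 Ft × 24% = 26,640 Ft
  293,000 Ft × 34% = 99,620 Ft
  43,500 Ft × 39% = 16,965 Ft
  → 165,665 Ft
  Less childcare facility credit 43,000 Ft → 122,665 Ft

Alternative floor tax:
  Adjusted income: 651,500 Ft + 57,500 Ft + 45,000 Ft = 754,000 Ft
  Exemption: 20% × (754,000 Ft − 390,000 Ft) = 72,800 Ft ≥ 23,000 Ft, so the exemption is fully phased out
  Base: 754,000 Ft − 0 Ft = 754,000 Ft
  754,000 Ft × 16% = 120,640 Ft

120,640 Ft ≤ 122,665 Ft, so no add-on is due.

0 Ft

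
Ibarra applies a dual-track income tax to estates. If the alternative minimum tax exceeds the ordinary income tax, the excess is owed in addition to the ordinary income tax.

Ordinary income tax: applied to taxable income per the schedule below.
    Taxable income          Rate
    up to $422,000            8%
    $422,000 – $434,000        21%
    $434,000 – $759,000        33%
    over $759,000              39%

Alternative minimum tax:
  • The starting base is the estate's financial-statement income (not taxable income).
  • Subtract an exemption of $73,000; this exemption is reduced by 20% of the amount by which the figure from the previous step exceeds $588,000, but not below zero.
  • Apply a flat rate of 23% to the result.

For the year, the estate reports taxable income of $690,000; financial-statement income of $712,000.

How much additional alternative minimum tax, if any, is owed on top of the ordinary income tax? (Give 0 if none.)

$31,914

Ordinary income tax:
  $422,000 × 8% = $33,760
  $12,000 × 21% = $2,520
  $256,000 × 33% = $84,480
  → $120,760

Alternative minimum tax:
  Base (financial-statement income): $712,000
  Exemption: $73,000 − 20% × ($712,000 − $588,000) = $73,000 − $24,800 = $48,200
  Base: $712,000 − $48,200 = $663,800
  $663,800 × 23% = $152,674

Excess of alternative minimum tax over ordinary income tax: $152,674 − $120,760 = $31,914.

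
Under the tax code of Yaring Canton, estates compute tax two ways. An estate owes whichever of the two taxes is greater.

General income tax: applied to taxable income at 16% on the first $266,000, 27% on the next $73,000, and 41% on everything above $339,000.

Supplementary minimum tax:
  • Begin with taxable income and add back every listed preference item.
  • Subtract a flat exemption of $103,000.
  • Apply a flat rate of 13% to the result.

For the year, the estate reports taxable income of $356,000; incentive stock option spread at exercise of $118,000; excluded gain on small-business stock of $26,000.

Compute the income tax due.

$69,240

General income tax:
  $266,000 × 16% = $42,560
  $73,000 × 27% = $19,710
  $17,000 × 41% = $6,970
  → $69,240

Supplementary minimum tax:
  Adjusted income: $356,000 + $118,000 + $26,000 = $500,000
  Less exemption $103,000 → base $397,000
  $397,000 × 13% = $51,610

$69,240 > $51,610, so the general income tax governs.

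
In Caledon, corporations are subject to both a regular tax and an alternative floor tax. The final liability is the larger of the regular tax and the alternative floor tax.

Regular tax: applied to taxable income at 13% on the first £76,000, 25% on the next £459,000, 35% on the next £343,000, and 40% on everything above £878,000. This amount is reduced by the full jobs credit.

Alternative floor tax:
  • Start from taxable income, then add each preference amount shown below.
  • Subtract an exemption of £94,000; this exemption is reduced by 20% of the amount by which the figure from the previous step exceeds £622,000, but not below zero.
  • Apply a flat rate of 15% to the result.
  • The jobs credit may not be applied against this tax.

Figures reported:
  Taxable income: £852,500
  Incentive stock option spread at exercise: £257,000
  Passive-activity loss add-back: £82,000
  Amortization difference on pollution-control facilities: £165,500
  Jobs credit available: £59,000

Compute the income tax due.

Regular tax:
  £76,000 × 13% = £9,880
  £459,000 × 25% = £114,750
  £317,500 × 35% = £111,125
  → £235,755
  Less jobs credit £59,000 → £176,755

Alternative floor tax:
  Adjusted income: £852,500 + £257,000 + £82,000 + £165,500 = £1,357,000
  Exemption: 20% × (£1,357,000 − £622,000) = £147,000 ≥ £94,000, so the exemption is fully phased out
  Base: £1,357,000 − £0 = £1,357,000
  £1,357,000 × 15% = £203,550

£203,550 > £176,755, so the alternative floor tax is the binding amount.

£203,550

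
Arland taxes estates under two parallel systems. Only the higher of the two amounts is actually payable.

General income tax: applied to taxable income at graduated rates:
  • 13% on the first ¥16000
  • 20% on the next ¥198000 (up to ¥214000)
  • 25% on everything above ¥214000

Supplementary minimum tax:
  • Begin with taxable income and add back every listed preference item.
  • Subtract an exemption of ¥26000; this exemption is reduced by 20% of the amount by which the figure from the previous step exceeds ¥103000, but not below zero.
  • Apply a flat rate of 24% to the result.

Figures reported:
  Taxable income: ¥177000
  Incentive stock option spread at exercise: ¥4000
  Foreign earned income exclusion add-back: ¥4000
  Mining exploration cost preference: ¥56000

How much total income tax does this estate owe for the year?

Supplementary minimum tax:
  Adjusted income: ¥177000 + ¥4000 + ¥4000 + ¥56000 = ¥241000
  Exemption: 20% × (¥241000 − ¥103000) = ¥27600 ≥ ¥26000, so the exemption is fully phased out
  Base: ¥241000 − ¥0 = ¥241000
  ¥241000 × 24% = ¥57840

General income tax:
  ¥16000 × 13% = ¥2080
  ¥161000 × 20% = ¥32200
  → ¥34280

¥57840 > ¥34280, so the supplementary minimum tax is the binding amount.

¥57840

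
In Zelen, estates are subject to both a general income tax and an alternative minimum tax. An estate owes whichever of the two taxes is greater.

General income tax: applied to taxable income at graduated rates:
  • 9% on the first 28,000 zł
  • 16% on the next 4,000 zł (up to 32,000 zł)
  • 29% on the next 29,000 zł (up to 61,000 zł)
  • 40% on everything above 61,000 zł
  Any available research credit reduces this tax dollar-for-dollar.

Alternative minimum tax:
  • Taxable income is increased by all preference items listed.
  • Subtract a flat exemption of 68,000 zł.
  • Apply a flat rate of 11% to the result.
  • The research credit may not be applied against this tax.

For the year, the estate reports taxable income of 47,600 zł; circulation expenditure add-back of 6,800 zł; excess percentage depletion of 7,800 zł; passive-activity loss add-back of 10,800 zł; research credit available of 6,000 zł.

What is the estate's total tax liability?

Alternative minimum tax:
  Adjusted income: 47,600 zł + 6,800 zł + 7,800 zł + 10,800 zł = 73,000 zł
  Less exemption 68,000 zł → base 5,000 zł
  5,000 zł × 11% = 550 zł

General income tax:
  28,000 zł × 9% = 2,520 zł
  4,000 zł × 16% = 640 zł
  15,600 zł × 29% = 4,524 zł
  → 7,684 zł
  Less research credit 6,000 zł → 1,684 zł

1,684 zł > 550 zł, so the general income tax governs.

1,684 zł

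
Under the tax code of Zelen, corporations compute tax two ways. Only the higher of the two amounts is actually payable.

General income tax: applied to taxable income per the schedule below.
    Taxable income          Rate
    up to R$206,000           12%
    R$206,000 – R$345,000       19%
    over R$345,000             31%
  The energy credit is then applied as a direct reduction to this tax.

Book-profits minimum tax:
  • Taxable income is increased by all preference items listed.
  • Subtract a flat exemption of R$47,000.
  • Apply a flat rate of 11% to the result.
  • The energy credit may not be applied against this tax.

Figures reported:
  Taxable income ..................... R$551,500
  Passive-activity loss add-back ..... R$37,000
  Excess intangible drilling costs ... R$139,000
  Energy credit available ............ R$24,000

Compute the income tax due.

R$91,145

General income tax:
  R$206,000 × 12% = R$24,720
  R$139,000 × 19% = R$26,410
  R$206,500 × 31% = R$64,015
  → R$115,145
  Less energy credit R$24,000 → R$91,145

Book-profits minimum tax:
  Adjusted income: R$551,500 + R$37,000 + R$139,000 = R$727,500
  Less exemption R$47,000 → base R$680,500
  R$680,500 × 11% = R$74,855

R$91,145 > R$74,855, so the general income tax governs.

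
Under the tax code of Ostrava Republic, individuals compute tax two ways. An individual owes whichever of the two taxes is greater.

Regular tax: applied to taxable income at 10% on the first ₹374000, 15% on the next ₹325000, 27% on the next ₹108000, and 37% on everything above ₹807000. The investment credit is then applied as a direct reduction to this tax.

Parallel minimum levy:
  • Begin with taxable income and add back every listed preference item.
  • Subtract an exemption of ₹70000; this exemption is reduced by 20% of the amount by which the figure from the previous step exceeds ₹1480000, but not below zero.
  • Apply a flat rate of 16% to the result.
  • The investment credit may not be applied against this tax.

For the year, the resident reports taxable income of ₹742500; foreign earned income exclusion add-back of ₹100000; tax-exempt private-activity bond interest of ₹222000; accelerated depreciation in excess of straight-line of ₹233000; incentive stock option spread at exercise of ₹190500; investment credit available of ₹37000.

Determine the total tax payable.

₹227136

Parallel minimum levy:
  Adjusted income: ₹742500 + ₹100000 + ₹222000 + ₹233000 + ₹190500 = ₹1488000
  Exemption: ₹70000 − 20% × (₹1488000 − ₹1480000) = ₹70000 − ₹1600 = ₹68400
  Base: ₹1488000 − ₹68400 = ₹1419600
  ₹1419600 × 16% = ₹227136

Regular tax:
  ₹374000 × 10% = ₹37400
  ₹325000 × 15% = ₹48750
  ₹43500 × 27% = ₹11745
  → ₹97895
  Less investment credit ₹37000 → ₹60895

₹227136 > ₹60895, so the parallel minimum levy is the binding amount.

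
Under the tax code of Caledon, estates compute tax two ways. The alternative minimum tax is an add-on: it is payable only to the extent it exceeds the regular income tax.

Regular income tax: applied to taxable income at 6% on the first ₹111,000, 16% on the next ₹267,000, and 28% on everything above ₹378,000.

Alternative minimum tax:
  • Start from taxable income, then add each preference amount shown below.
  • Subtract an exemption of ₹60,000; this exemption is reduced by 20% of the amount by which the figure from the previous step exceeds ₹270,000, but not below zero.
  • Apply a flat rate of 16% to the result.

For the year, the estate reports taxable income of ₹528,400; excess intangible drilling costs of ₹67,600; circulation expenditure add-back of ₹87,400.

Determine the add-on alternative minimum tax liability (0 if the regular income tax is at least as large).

Alternative minimum tax:
  Adjusted income: ₹528,400 + ₹67,600 + ₹87,400 = ₹683,400
  Exemption: 20% × (₹683,400 − ₹270,000) = ₹82,680 ≥ ₹60,000, so the exemption is fully phased out
  Base: ₹683,400 − ₹0 = ₹683,400
  ₹683,400 × 16% = ₹109,344

Regular income tax:
  ₹111,000 × 6% = ₹6,660
  ₹267,000 × 16% = ₹42,720
  ₹150,400 × 28% = ₹42,112
  → ₹91,492

Excess of alternative minimum tax over regular income tax: ₹109,344 − ₹91,492 = ₹17,852.

₹17,852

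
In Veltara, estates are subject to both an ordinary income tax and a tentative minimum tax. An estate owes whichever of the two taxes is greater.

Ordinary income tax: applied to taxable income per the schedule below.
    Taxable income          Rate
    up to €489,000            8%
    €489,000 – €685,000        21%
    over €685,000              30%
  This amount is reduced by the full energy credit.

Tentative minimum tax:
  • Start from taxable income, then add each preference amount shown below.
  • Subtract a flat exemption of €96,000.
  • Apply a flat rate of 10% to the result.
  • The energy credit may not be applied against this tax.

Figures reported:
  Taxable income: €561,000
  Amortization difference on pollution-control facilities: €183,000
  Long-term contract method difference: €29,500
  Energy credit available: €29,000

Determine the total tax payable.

Ordinary income tax:
  €489,000 × 8% = €39,120
  €72,000 × 21% = €15,120
  → €54,240
  Less energy credit €29,000 → €25,240

Tentative minimum tax:
  Adjusted income: €561,000 + €183,000 + €29,500 = €773,500
  Less exemption €96,000 → base €677,500
  €677,500 × 10% = €67,750

€67,750 > €25,240, so the tentative minimum tax is the binding amount.

€67,750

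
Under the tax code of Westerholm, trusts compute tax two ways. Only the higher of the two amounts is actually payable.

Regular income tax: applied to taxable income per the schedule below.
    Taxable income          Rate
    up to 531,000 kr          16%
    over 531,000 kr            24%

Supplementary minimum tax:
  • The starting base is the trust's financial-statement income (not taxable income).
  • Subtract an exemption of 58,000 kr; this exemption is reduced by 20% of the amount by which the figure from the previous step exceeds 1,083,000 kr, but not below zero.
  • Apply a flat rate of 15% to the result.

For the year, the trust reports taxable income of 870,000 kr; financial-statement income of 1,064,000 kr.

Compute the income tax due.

Regular income tax:
  531,000 kr × 16% = 84,960 kr
  339,000 kr × 24% = 81,360 kr
  → 166,320 kr

Supplementary minimum tax:
  Base (financial-statement income): 1,064,000 kr
  Exemption: 1,064,000 kr ≤ 1,083,000 kr, so full 58,000 kr applies
  Base: 1,064,000 kr − 58,000 kr = 1,006,000 kr
  1,006,000 kr × 15% = 150,900 kr

166,320 kr > 150,900 kr, so the regular income tax governs.

166,320 kr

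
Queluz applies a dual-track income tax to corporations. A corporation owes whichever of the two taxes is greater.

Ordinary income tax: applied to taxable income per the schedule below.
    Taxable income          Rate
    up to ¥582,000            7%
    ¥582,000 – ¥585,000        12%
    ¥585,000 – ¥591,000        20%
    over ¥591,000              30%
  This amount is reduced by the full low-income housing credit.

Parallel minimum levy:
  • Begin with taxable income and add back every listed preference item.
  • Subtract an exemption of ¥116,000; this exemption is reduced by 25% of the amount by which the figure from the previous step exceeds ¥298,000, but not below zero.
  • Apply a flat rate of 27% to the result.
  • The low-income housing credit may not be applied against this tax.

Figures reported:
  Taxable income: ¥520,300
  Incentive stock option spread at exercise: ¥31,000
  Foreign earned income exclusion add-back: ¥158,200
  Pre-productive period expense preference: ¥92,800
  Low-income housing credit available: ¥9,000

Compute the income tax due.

¥216,621

Parallel minimum levy:
  Adjusted income: ¥520,300 + ¥31,000 + ¥158,200 + ¥92,800 = ¥802,300
  Exemption: 25% × (¥802,300 − ¥298,000) = ¥126,075 ≥ ¥116,000, so the exemption is fully phased out
  Base: ¥802,300 − ¥0 = ¥802,300
  ¥802,300 × 27% = ¥216,621

Ordinary income tax:
  ¥520,300 × 7% = ¥36,421
  Less low-income housing credit ¥9,000 → ¥27,421

¥216,621 > ¥27,421, so the parallel minimum levy is the binding amount.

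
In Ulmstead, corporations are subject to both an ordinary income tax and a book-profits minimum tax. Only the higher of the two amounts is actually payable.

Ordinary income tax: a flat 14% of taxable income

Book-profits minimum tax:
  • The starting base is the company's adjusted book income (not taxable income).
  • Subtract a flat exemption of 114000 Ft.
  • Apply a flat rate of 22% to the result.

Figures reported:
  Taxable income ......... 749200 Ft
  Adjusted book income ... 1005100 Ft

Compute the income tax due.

Ordinary income tax:
  749200 Ft × 14% = 104888 Ft

Book-profits minimum tax:
  Base (adjusted book income): 1005100 Ft
  Less exemption 114000 Ft → base 891100 Ft
  891100 Ft × 22% = 196042 Ft

196042 Ft > 104888 Ft, so the book-profits minimum tax is the binding amount.

196042 Ft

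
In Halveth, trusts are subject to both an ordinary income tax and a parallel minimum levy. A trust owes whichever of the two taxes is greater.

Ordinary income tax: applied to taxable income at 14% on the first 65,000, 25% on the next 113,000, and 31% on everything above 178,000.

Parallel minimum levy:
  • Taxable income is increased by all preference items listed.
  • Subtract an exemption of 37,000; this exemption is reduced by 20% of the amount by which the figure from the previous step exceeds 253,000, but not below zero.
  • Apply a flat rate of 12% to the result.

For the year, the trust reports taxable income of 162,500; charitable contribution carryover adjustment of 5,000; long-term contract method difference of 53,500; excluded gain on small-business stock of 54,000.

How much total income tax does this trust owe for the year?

Ordinary income tax:
  65,000 × 14% = 9,100
  97,500 × 25% = 24,375
  → 33,475

Parallel minimum levy:
  Adjusted income: 162,500 + 5,000 + 53,500 + 54,000 = 275,000
  Exemption: 37,000 − 20% × (275,000 − 253,000) = 37,000 − 4,400 = 32,600
  Base: 275,000 − 32,600 = 242,400
  242,400 × 12% = 29,088

33,475 > 29,088, so the ordinary income tax governs.

33,475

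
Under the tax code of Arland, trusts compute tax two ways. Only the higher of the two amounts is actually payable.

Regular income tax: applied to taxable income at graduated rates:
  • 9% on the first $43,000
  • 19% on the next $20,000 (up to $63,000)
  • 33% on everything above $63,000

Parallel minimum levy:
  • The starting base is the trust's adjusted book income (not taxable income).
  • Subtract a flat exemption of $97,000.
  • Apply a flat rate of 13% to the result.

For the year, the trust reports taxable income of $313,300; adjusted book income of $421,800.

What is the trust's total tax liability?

Parallel minimum levy:
  Base (adjusted book income): $421,800
  Less exemption $97,000 → base $324,800
  $324,800 × 13% = $42,224

Regular income tax:
  $43,000 × 9% = $3,870
  $20,000 × 19% = $3,800
  $250,300 × 33% = $82,599
  → $90,269

$90,269 > $42,224, so the regular income tax governs.

$90,269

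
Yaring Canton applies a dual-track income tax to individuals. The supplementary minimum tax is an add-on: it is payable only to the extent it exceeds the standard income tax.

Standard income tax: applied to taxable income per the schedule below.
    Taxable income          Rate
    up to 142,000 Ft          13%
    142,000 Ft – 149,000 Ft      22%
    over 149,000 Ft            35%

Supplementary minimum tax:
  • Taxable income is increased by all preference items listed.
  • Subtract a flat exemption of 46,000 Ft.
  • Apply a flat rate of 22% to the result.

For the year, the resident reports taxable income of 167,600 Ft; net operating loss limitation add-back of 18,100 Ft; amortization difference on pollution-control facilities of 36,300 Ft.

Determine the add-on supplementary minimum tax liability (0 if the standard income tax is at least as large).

12,210 Ft

Supplementary minimum tax:
  Adjusted income: 167,600 Ft + 18,100 Ft + 36,300 Ft = 222,000 Ft
  Less exemption 46,000 Ft → base 176,000 Ft
  176,000 Ft × 22% = 38,720 Ft

Standard income tax:
  142,000 Ft × 13% = 18,460 Ft
  7,000 Ft × 22% = 1,540 Ft
  18,600 Ft × 35% = 6,510 Ft
  → 26,510 Ft

Excess of supplementary minimum tax over standard income tax: 38,720 Ft − 26,510 Ft = 12,210 Ft.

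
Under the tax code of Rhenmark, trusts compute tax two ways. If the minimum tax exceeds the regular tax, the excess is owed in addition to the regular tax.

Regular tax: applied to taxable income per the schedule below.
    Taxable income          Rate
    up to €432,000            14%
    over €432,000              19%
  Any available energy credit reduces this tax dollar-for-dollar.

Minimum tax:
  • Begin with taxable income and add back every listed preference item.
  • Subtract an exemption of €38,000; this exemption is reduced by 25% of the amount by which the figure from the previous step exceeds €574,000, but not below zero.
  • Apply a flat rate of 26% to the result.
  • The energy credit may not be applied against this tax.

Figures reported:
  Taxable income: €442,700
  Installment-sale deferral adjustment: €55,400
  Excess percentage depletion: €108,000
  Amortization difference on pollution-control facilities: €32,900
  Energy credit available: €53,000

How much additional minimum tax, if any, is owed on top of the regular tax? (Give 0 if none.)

Minimum tax:
  Adjusted income: €442,700 + €55,400 + €108,000 + €32,900 = €639,000
  Exemption: €38,000 − 25% × (€639,000 − €574,000) = €38,000 − €16,250 = €21,750
  Base: €639,000 − €21,750 = €617,250
  €617,250 × 26% = €160,485

Regular tax:
  €432,000 × 14% = €60,480
  €10,700 × 19% = €2,033
  → €62,513
  Less energy credit €53,000 → €9,513

Excess of minimum tax over regular tax: €160,485 − €9,513 = €150,972.

€150,972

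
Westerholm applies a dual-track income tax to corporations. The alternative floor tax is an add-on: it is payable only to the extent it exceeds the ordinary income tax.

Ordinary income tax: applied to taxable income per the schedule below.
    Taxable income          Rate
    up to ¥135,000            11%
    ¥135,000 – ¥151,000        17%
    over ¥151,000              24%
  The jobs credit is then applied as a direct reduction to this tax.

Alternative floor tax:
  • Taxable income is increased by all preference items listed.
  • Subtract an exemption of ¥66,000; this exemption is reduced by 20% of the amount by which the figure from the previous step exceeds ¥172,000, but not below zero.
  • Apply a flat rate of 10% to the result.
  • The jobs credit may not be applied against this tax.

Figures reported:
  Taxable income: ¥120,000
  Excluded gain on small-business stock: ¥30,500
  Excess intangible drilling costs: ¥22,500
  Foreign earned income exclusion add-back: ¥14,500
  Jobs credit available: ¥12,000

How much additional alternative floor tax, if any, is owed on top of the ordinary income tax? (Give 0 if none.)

Ordinary income tax:
  ¥120,000 × 11% = ¥13,200
  Less jobs credit ¥12,000 → ¥1,200

Alternative floor tax:
  Adjusted income: ¥120,000 + ¥30,500 + ¥22,500 + ¥14,500 = ¥187,500
  Exemption: ¥66,000 − 20% × (¥187,500 − ¥172,000) = ¥66,000 − ¥3,100 = ¥62,900
  Base: ¥187,500 − ¥62,900 = ¥124,600
  ¥124,600 × 10% = ¥12,460

Excess of alternative floor tax over ordinary income tax: ¥12,460 − ¥1,200 = ¥11,260.

¥11,260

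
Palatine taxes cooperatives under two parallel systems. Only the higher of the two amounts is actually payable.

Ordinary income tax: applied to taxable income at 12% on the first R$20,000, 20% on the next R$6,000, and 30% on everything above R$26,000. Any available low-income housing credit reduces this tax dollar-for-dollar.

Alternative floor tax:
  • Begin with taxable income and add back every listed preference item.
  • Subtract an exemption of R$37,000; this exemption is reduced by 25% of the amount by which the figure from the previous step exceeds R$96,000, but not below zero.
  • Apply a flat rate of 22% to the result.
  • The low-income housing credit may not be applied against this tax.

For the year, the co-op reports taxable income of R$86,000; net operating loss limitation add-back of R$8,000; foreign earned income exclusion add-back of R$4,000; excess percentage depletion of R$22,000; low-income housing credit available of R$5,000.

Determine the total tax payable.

Ordinary income tax:
  R$20,000 × 12% = R$2,400
  R$6,000 × 20% = R$1,200
  R$60,000 × 30% = R$18,000
  → R$21,600
  Less low-income housing credit R$5,000 → R$16,600

Alternative floor tax:
  Adjusted income: R$86,000 + R$8,000 + R$4,000 + R$22,000 = R$120,000
  Exemption: R$37,000 − 25% × (R$120,000 − R$96,000) = R$37,000 − R$6,000 = R$31,000
  Base: R$120,000 − R$31,000 = R$89,000
  R$89,000 × 22% = R$19,580

R$19,580 > R$16,600, so the alternative floor tax is the binding amount.

R$19,580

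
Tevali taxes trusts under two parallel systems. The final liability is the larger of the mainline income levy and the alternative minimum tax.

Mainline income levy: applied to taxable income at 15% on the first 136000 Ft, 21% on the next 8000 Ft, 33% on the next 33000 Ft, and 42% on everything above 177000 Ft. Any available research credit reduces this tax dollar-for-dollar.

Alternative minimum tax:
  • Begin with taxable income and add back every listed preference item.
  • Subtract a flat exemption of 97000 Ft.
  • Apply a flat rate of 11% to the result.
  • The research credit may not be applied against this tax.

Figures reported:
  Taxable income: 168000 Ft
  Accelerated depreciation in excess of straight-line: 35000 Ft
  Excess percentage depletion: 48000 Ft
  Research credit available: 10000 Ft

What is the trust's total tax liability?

20000 Ft

Mainline income levy:
  136000 Ft × 15% = 20400 Ft
  8000 Ft × 21% = 1680 Ft
  24000 Ft × 33% = 7920 Ft
  → 30000 Ft
  Less research credit 10000 Ft → 20000 Ft

Alternative minimum tax:
  Adjusted income: 168000 Ft + 35000 Ft + 48000 Ft = 251000 Ft
  Less exemption 97000 Ft → base 154000 Ft
  154000 Ft × 11% = 16940 Ft

20000 Ft > 16940 Ft, so the mainline income levy governs.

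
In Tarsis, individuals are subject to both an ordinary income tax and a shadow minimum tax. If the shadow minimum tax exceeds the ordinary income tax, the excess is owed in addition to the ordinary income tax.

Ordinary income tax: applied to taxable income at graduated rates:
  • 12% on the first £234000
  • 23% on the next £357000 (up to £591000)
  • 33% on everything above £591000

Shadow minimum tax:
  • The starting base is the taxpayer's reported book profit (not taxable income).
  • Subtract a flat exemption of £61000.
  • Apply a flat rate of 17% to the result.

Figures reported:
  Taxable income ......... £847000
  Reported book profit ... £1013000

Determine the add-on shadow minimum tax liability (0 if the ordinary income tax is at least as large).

£0

Ordinary income tax:
  £234000 × 12% = £28080
  £357000 × 23% = £82110
  £256000 × 33% = £84480
  → £194670

Shadow minimum tax:
  Base (reported book profit): £1013000
  Less exemption £61000 → base £952000
  £952000 × 17% = £161840

£161840 ≤ £194670, so no add-on is due.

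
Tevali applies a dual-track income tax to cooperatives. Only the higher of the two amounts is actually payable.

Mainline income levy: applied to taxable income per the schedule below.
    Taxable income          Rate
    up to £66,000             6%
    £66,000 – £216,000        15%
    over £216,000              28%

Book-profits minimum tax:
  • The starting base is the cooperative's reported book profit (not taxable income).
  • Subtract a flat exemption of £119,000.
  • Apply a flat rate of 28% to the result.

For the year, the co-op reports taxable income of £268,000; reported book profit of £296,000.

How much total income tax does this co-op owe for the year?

Book-profits minimum tax:
  Base (reported book profit): £296,000
  Less exemption £119,000 → base £177,000
  £177,000 × 28% = £49,560

Mainline income levy:
  £66,000 × 6% = £3,960
  £150,000 × 15% = £22,500
  £52,000 × 28% = £14,560
  → £41,020

£49,560 > £41,020, so the book-profits minimum tax is the binding amount.

£49,560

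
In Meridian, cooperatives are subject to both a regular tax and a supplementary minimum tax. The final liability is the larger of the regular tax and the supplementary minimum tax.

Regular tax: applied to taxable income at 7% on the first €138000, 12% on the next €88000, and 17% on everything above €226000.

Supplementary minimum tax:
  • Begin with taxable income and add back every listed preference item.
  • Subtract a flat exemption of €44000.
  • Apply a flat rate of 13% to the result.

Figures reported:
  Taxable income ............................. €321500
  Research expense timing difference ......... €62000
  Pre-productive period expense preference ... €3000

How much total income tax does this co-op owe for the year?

€44525

Supplementary minimum tax:
  Adjusted income: €321500 + €62000 + €3000 = €386500
  Less exemption €44000 → base €342500
  €342500 × 13% = €44525

Regular tax:
  €138000 × 7% = €9660
  €88000 × 12% = €10560
  €95500 × 17% = €16235
  → €36455

€44525 > €36455, so the supplementary minimum tax is the binding amount.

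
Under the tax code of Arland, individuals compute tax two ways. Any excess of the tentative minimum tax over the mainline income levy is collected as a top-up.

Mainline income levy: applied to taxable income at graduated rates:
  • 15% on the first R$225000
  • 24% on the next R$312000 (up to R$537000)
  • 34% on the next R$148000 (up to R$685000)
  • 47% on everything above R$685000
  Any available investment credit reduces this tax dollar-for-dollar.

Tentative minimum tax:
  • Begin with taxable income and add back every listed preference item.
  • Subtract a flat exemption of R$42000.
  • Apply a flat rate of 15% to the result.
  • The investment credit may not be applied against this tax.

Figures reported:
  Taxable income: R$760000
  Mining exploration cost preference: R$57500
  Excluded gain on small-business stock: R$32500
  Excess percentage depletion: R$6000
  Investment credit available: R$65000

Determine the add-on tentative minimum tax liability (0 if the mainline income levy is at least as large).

R$0

Tentative minimum tax:
  Adjusted income: R$760000 + R$57500 + R$32500 + R$6000 = R$856000
  Less exemption R$42000 → base R$814000
  R$814000 × 15% = R$122100

Mainline income levy:
  R$225000 × 15% = R$33750
  R$312000 × 24% = R$74880
  R$148000 × 34% = R$50320
  R$75000 × 47% = R$35250
  → R$194200
  Less investment credit R$65000 → R$129200

R$122100 ≤ R$129200, so no add-on is due.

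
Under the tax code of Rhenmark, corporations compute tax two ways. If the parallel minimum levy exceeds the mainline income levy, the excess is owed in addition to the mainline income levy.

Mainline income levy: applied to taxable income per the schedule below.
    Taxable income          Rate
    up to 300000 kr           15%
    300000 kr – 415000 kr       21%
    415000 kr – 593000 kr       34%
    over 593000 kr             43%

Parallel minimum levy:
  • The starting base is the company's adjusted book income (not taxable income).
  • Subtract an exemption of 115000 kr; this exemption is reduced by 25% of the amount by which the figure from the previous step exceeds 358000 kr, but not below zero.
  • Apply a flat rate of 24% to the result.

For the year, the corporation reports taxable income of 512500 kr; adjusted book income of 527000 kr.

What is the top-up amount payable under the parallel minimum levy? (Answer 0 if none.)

6720 kr

Parallel minimum levy:
  Base (adjusted book income): 527000 kr
  Exemption: 115000 kr − 25% × (527000 kr − 358000 kr) = 115000 kr − 42250 kr = 72750 kr
  Base: 527000 kr − 72750 kr = 454250 kr
  454250 kr × 24% = 109020 kr

Mainline income levy:
  300000 kr × 15% = 45000 kr
  115000 kr × 21% = 24150 kr
  97500 kr × 34% = 33150 kr
  → 102300 kr

Excess of parallel minimum levy over mainline income levy: 109020 kr − 102300 kr = 6720 kr.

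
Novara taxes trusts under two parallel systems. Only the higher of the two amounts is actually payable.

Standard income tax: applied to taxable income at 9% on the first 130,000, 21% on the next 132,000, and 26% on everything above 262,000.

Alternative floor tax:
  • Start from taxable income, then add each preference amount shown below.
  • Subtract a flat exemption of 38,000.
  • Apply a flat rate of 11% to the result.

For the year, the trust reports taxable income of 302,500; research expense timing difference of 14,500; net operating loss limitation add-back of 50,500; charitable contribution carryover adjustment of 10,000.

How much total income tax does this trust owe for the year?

Standard income tax:
  130,000 × 9% = 11,700
  132,000 × 21% = 27,720
  40,500 × 26% = 10,530
  → 49,950

Alternative floor tax:
  Adjusted income: 302,500 + 14,500 + 50,500 + 10,000 = 377,500
  Less exemption 38,000 → base 339,500
  339,500 × 11% = 37,345

49,950 > 37,345, so the standard income tax governs.

49,950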